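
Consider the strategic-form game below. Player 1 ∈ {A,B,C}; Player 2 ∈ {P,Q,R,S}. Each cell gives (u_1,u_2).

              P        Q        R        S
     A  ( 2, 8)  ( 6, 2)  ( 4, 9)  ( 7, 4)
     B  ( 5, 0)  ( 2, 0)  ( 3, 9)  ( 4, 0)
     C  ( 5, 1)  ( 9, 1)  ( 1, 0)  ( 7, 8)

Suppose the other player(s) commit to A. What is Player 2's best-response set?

P2 best: {R}

u_2(P vs A) = 8
u_2(Q vs A) = 2
u_2(R vs A) = 9
u_2(S vs A) = 4
max payoff 9 at {R}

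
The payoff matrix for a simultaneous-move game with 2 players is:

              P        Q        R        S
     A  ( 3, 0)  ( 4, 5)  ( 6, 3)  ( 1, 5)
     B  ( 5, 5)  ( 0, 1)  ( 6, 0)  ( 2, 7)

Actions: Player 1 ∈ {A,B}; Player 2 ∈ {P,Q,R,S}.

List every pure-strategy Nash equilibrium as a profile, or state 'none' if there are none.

NE set: (A,Q), (B,S)

(A,P): not NE [P1→B gives 5>3; P2→S gives 5>0]
(A,Q): NE
(A,R): not NE [P2→S gives 5>3]
(A,S): not NE [P1→B gives 2>1]
(B,P): not NE [P2→S gives 7>5]
(B,Q): not NE [P1→A gives 4>0; P2→S gives 7>1]
(B,R): not NE [P2→S gives 7>0]
(B,S): NE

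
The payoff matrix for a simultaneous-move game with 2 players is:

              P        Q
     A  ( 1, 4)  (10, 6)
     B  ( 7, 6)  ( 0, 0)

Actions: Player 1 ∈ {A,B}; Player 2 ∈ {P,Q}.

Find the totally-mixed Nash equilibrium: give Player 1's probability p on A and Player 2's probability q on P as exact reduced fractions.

(p,q) = (3/4, 5/8)

P1 indiff ⇒ q·1+(1-q)·10 = q·7+(1-q)·0 ⇒ q(-6) = (1-q)(-10) ⇒ q = 5/8
P2 indiff ⇒ p·4+(1-p)·6 = p·6+(1-p)·0 ⇒ p(-2) = (1-p)(-6) ⇒ p = 3/4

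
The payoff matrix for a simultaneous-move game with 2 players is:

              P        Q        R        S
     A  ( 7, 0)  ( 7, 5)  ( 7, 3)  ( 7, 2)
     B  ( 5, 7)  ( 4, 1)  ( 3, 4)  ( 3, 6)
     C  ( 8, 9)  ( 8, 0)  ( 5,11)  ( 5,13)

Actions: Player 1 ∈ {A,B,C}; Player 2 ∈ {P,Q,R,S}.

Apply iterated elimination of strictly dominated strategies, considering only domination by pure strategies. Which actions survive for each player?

Remaining: P1:{A,C} P2:{Q,R,S}

P1 drop B (A beats it: P:7>5 Q:7>4 R:7>3 S:7>3)
P2 drop P (R beats it: A:3>0 C:11>9)
P1→{A,C} P2→{Q,R,S}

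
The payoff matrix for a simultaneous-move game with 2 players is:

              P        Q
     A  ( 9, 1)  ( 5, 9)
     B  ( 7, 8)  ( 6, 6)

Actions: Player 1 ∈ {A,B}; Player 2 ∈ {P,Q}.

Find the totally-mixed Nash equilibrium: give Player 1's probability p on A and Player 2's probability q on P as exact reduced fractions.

p=1/5, q=1/3

P1 indiff ⇒ q·9+(1-q)·5 = q·7+(1-q)·6 ⇒ q(2) = (1-q)(1) ⇒ q = 1/3
P2 indiff ⇒ p·1+(1-p)·8 = p·9+(1-p)·6 ⇒ p(-8) = (1-p)(-2) ⇒ p = 1/5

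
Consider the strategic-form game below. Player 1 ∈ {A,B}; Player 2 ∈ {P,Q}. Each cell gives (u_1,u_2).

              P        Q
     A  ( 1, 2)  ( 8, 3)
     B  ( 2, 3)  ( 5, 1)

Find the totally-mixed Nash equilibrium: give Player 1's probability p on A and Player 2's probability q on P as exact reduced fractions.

P1 indiff ⇒ q·1+(1-q)·8 = q·2+(1-q)·5 ⇒ q(-1) = (1-q)(-3) ⇒ q = 3/4
P2 indiff ⇒ p·2+(1-p)·3 = p·3+(1-p)·1 ⇒ p(-1) = (1-p)(-2) ⇒ p = 2/3

P1 mixes 2/3 on A; P2 mixes 3/4 on P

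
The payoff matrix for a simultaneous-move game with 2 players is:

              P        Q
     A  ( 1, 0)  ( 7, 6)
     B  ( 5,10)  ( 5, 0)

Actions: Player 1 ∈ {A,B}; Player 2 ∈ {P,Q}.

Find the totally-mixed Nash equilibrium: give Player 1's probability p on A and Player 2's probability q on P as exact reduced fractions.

P1 mixes 5/8 on A; P2 mixes 1/3 on P

P1 indiff ⇒ q·1+(1-q)·7 = q·5+(1-q)·5 ⇒ q(-4) = (1-q)(-2) ⇒ q = 1/3
P2 indiff ⇒ p·0+(1-p)·10 = p·6+(1-p)·0 ⇒ p(-6) = (1-p)(-10) ⇒ p = 5/8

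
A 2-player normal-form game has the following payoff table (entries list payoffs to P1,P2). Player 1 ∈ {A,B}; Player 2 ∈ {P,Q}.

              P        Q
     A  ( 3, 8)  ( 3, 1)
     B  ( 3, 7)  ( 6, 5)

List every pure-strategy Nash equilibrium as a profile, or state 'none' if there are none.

NE set: (A,P), (B,P)

(A,P): NE
(A,Q): not NE [P1→B gives 6>3; P2→P gives 8>1]
(B,P): NE
(B,Q): not NE [P2→P gives 7>5]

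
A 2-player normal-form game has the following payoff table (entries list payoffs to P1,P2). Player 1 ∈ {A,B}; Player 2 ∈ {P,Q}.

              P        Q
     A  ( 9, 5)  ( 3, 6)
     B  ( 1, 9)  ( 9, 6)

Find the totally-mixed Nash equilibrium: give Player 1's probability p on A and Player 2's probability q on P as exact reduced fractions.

p=3/4, q=3/7

P1 indiff ⇒ q·9+(1-q)·3 = q·1+(1-q)·9 ⇒ q(8) = (1-q)(6) ⇒ q = 3/7
P2 indiff ⇒ p·5+(1-p)·9 = p·6+(1-p)·6 ⇒ p(-1) = (1-p)(-3) ⇒ p = 3/4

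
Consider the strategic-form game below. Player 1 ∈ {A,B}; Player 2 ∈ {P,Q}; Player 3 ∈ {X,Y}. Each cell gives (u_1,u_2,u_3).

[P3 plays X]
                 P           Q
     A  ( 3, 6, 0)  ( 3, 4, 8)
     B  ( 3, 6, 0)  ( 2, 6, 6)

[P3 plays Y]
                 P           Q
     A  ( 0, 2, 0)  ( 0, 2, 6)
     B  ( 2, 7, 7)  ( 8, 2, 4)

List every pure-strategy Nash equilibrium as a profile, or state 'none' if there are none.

(A,P,X): NE
(A,P,Y): not NE [P1→B gives 2>0]
(A,Q,X): not NE [P2→P gives 6>4]
(A,Q,Y): not NE [P1→B gives 8>0; P3→X gives 8>6]
(B,P,X): not NE [P3→Y gives 7>0]
(B,P,Y): NE
(B,Q,X): not NE [P1→A gives 3>2]
(B,Q,Y): not NE [P2→P gives 7>2; P3→X gives 6>4]

Nash profiles: (A,P,X), (B,P,Y)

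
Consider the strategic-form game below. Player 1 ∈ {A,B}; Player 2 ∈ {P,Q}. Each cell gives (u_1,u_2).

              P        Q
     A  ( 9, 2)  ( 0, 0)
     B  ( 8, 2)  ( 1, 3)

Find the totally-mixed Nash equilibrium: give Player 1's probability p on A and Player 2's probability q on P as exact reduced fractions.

P1 indiff ⇒ q·9+(1-q)·0 = q·8+(1-q)·1 ⇒ q(1) = (1-q)(1) ⇒ q = 1/2
P2 indiff ⇒ p·2+(1-p)·2 = p·0+(1-p)·3 ⇒ p(2) = (1-p)(1) ⇒ p = 1/3

p=1/3, q=1/2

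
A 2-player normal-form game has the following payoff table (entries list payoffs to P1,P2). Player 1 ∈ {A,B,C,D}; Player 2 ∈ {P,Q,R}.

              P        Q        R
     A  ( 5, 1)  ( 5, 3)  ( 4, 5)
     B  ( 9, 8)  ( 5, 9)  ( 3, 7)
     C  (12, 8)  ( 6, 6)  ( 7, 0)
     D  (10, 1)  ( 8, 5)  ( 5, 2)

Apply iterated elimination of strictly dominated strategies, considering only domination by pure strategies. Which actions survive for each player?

P1 drop A (C beats it: P:12>5 Q:6>5 R:7>4)
P1 drop B (C beats it: P:12>9 Q:6>5 R:7>3)
P2 drop R (Q beats it: C:6>0 D:5>2)
P1→{C,D} P2→{P,Q}

IESDS → P1:{C,D} P2:{P,Q}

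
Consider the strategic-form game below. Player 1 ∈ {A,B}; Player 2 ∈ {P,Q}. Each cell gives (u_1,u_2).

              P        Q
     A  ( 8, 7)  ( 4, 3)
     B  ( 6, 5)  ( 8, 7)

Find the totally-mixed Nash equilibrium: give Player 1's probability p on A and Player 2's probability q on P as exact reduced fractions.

p=1/3, q=2/3

P1 indiff ⇒ q·8+(1-q)·4 = q·6+(1-q)·8 ⇒ q(2) = (1-q)(4) ⇒ q = 2/3
P2 indiff ⇒ p·7+(1-p)·5 = p·3+(1-p)·7 ⇒ p(4) = (1-p)(2) ⇒ p = 1/3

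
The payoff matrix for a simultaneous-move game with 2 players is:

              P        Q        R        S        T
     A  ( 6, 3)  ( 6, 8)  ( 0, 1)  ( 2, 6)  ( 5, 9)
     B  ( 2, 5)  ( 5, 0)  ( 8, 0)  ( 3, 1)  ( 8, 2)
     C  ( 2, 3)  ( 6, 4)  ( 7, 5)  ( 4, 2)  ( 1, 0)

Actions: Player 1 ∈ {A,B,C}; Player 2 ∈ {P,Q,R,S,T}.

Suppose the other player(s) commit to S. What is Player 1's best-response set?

BR_1 = {C}

u_1(A vs S) = 2
u_1(B vs S) = 3
u_1(C vs S) = 4
max payoff 4 at {C}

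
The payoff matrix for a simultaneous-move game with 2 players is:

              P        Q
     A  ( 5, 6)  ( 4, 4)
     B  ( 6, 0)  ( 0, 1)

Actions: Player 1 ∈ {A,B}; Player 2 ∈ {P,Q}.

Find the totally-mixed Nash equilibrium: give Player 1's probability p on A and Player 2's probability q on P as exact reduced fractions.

p=1/3, q=4/5

P1 indiff ⇒ q·5+(1-q)·4 = q·6+(1-q)·0 ⇒ q(-1) = (1-q)(-4) ⇒ q = 4/5
P2 indiff ⇒ p·6+(1-p)·0 = p·4+(1-p)·1 ⇒ p(2) = (1-p)(1) ⇒ p = 1/3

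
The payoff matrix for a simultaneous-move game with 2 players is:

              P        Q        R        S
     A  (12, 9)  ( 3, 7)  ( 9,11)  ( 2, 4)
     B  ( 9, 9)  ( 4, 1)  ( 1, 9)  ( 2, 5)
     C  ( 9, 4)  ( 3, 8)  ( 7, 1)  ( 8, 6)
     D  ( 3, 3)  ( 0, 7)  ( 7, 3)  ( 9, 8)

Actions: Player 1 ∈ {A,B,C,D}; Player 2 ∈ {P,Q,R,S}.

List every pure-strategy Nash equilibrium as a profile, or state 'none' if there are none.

(A,P): not NE [P2→R gives 11>9]
(A,Q): not NE [P1→B gives 4>3; P2→R gives 11>7]
(A,R): NE
(A,S): not NE [P1→D gives 9>2; P2→R gives 11>4]
(B,P): not NE [P1→A gives 12>9]
(B,Q): not NE [P2→R gives 9>1]
(B,R): not NE [P1→A gives 9>1]
(B,S): not NE [P1→D gives 9>2; P2→R gives 9>5]
(C,P): not NE [P1→A gives 12>9; P2→Q gives 8>4]
(C,Q): not NE [P1→B gives 4>3]
(C,R): not NE [P1→A gives 9>7; P2→Q gives 8>1]
(C,S): not NE [P1→D gives 9>8; P2→Q gives 8>6]
(D,P): not NE [P1→A gives 12>3; P2→S gives 8>3]
(D,Q): not NE [P1→B gives 4>0; P2→S gives 8>7]
(D,R): not NE [P1→A gives 9>7; P2→S gives 8>3]
(D,S): NE

NE set: (A,R), (D,S)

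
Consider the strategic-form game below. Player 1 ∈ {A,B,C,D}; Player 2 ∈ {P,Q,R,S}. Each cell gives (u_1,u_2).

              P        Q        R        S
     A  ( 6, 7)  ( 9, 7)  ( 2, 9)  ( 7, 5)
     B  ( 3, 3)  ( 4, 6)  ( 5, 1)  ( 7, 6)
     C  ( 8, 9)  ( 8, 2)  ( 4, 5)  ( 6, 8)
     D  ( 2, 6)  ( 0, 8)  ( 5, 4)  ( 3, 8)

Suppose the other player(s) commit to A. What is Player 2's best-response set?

u_2(P vs A) = 7
u_2(Q vs A) = 7
u_2(R vs A) = 9
u_2(S vs A) = 5
max payoff 9 at {R}

BR_2 = {R}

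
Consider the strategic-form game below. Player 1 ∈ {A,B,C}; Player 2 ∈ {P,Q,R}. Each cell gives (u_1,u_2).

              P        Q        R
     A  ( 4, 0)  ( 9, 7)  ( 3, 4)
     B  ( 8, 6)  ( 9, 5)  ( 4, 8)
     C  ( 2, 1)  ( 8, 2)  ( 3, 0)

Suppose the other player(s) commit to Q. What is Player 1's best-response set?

BR_1 = {A,B}

u_1(A vs Q) = 9
u_1(B vs Q) = 9
u_1(C vs Q) = 8
max payoff 9 at {A,B}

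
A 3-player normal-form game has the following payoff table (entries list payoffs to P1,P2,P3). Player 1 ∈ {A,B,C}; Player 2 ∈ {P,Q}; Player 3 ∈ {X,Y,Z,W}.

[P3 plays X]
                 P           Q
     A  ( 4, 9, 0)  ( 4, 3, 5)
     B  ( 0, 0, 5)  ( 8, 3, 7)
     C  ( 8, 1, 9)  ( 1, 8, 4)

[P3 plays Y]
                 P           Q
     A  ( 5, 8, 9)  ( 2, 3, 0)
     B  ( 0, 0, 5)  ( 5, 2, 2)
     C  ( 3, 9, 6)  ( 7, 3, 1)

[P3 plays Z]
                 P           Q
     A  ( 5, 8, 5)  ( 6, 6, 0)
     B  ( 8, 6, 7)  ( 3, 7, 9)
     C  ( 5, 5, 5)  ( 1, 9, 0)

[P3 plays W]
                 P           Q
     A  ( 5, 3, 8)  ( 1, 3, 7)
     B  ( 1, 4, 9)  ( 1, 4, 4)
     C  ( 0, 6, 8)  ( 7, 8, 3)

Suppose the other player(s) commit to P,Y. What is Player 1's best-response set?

P1 best: {A}

u_1(A vs P,Y) = 5
u_1(B vs P,Y) = 0
u_1(C vs P,Y) = 3
max payoff 5 at {A}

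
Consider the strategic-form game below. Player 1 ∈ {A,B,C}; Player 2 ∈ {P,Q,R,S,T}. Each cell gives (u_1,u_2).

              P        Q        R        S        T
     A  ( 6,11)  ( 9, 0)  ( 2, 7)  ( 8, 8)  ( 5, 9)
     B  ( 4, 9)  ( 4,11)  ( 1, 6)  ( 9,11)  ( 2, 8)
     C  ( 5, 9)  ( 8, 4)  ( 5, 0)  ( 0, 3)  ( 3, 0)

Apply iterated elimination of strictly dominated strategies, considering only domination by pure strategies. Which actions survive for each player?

IESDS → P1:{A,B} P2:{P,Q,S}

P2 drop R (P beats it: A:11>7 B:9>6 C:9>0)
P1 drop C (A beats it: P:6>5 Q:9>8 S:8>0 T:5>3)
P2 drop T (P beats it: A:11>9 B:9>8)
P1→{A,B} P2→{P,Q,S}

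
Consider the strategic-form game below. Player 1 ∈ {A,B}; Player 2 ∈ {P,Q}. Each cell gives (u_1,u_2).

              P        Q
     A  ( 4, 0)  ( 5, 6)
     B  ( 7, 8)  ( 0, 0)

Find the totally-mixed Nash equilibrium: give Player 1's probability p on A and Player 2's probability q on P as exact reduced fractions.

P1 indiff ⇒ q·4+(1-q)·5 = q·7+(1-q)·0 ⇒ q(-3) = (1-q)(-5) ⇒ q = 5/8
P2 indiff ⇒ p·0+(1-p)·8 = p·6+(1-p)·0 ⇒ p(-6) = (1-p)(-8) ⇒ p = 4/7

(p,q) = (4/7, 5/8)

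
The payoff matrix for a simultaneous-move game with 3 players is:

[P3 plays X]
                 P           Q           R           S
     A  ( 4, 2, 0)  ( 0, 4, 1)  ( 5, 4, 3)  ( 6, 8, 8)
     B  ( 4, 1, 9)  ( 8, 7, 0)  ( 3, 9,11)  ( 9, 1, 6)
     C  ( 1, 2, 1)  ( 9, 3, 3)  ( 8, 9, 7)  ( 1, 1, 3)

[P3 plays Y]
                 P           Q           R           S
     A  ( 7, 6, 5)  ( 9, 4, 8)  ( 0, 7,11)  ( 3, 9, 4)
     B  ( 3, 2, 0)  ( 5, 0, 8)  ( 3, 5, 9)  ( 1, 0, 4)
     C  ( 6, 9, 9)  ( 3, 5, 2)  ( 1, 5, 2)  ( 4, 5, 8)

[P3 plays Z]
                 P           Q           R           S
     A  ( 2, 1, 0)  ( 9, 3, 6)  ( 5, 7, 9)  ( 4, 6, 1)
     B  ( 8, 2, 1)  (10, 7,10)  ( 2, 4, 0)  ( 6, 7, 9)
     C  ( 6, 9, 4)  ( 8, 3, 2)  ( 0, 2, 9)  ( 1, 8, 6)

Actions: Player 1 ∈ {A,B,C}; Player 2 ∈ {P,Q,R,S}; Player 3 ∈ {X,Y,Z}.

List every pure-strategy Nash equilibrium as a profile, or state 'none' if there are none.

PSNE = {(B,Q,Z), (B,S,Z)}

(A,P,X): not NE [P2→S gives 8>2; P3→Y gives 5>0]
(A,P,Y): not NE [P2→S gives 9>6]
(A,P,Z): not NE [P1→B gives 8>2; P2→R gives 7>1; P3→Y gives 5>0]
(A,Q,X): not NE [P1→C gives 9>0; P2→S gives 8>4; P3→Y gives 8>1]
(A,Q,Y): not NE [P2→S gives 9>4]
(A,Q,Z): not NE [P1→B gives 10>9; P2→R gives 7>3; P3→Y gives 8>6]
(A,R,X): not NE [P1→C gives 8>5; P2→S gives 8>4; P3→Y gives 11>3]
(A,R,Y): not NE [P1→B gives 3>0; P2→S gives 9>7]
(A,R,Z): not NE [P3→Y gives 11>9]
(A,S,X): not NE [P1→B gives 9>6]
(A,S,Y): not NE [P1→C gives 4>3; P3→X gives 8>4]
(A,S,Z): not NE [P1→B gives 6>4; P2→R gives 7>6; P3→X gives 8>1]
(B,P,X): not NE [P2→R gives 9>1]
(B,P,Y): not NE [P1→A gives 7>3; P2→R gives 5>2; P3→X gives 9>0]
(B,P,Z): not NE [P2→S gives 7>2; P3→X gives 9>1]
(B,Q,X): not NE [P1→C gives 9>8; P2→R gives 9>7; P3→Z gives 10>0]
(B,Q,Y): not NE [P1→A gives 9>5; P2→R gives 5>0; P3→Z gives 10>8]
(B,Q,Z): NE
(B,R,X): not NE [P1→C gives 8>3]
(B,R,Y): not NE [P3→X gives 11>9]
(B,R,Z): not NE [P1→A gives 5>2; P2→S gives 7>4; P3→X gives 11>0]
(B,S,X): not NE [P2→R gives 9>1; P3→Z gives 9>6]
(B,S,Y): not NE [P1→C gives 4>1; P2→R gives 5>0; P3→Z gives 9>4]
(B,S,Z): NE
(C,P,X): not NE [P1→B gives 4>1; P2→R gives 9>2; P3→Y gives 9>1]
(C,P,Y): not NE [P1→A gives 7>6]
(C,P,Z): not NE [P1→B gives 8>6; P3→Y gives 9>4]
(C,Q,X): not NE [P2→R gives 9>3]
(C,Q,Y): not NE [P1→A gives 9>3; P2→P gives 9>5; P3→X gives 3>2]
(C,Q,Z): not NE [P1→B gives 10>8; P2→P gives 9>3; P3→X gives 3>2]
(C,R,X): not NE [P3→Z gives 9>7]
(C,R,Y): not NE [P1→B gives 3>1; P2→P gives 9>5; P3→Z gives 9>2]
(C,R,Z): not NE [P1→A gives 5>0; P2→P gives 9>2]
(C,S,X): not NE [P1→B gives 9>1; P2→R gives 9>1; P3→Y gives 8>3]
(C,S,Y): not NE [P2→P gives 9>5]
(C,S,Z): not NE [P1→B gives 6>1; P2→P gives 9>8; P3→Y gives 8>6]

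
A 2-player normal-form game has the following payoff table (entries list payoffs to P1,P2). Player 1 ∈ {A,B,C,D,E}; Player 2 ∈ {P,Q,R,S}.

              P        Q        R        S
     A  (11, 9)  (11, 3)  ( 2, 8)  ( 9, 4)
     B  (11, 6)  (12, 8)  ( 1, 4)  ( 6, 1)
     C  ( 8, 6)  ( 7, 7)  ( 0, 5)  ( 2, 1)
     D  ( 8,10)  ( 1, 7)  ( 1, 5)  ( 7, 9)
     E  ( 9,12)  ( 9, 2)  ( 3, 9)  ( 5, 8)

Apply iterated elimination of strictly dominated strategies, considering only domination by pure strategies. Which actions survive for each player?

P1 drop C (A beats it: P:11>8 Q:11>7 R:2>0 S:9>2)
P1 drop D (A beats it: P:11>8 Q:11>1 R:2>1 S:9>7)
P2 drop R (P beats it: A:9>8 B:6>4 E:12>9)
P1 drop E (A beats it: P:11>9 Q:11>9 S:9>5)
P2 drop S (P beats it: A:9>4 B:6>1)
P1→{A,B} P2→{P,Q}

Remaining: P1:{A,B} P2:{P,Q}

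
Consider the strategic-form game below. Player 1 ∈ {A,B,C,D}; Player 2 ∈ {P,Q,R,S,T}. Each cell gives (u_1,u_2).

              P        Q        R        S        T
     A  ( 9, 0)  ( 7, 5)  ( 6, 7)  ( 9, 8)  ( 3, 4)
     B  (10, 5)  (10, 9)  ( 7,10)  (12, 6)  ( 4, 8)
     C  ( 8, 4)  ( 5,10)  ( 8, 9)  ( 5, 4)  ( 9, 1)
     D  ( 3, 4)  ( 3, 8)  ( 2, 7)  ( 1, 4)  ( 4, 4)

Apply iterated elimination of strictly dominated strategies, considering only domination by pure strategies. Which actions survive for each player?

Survivors P1:{B,C} P2:{Q,R}

P1 drop A (B beats it: P:10>9 Q:10>7 R:7>6 S:12>9 T:4>3)
P1 drop D (C beats it: P:8>3 Q:5>3 R:8>2 S:5>1 T:9>4)
P2 drop P (Q beats it: B:9>5 C:10>4)
P2 drop S (Q beats it: B:9>6 C:10>4)
P2 drop T (Q beats it: B:9>8 C:10>1)
P1→{B,C} P2→{Q,R}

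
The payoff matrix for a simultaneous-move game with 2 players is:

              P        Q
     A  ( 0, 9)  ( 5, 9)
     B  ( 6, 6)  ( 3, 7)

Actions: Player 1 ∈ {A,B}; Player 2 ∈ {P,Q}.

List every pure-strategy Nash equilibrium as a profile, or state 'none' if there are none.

(A,P): not NE [P1→B gives 6>0]
(A,Q): NE
(B,P): not NE [P2→Q gives 7>6]
(B,Q): not NE [P1→A gives 5>3]

PSNE = {(A,Q)}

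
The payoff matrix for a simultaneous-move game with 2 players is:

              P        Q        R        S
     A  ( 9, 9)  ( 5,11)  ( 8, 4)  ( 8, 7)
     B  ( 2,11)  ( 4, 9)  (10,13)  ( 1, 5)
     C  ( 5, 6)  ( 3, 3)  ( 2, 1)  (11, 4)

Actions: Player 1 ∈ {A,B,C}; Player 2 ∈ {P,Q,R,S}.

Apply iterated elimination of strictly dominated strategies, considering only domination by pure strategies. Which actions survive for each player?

P2 drop S (P beats it: A:9>7 B:11>5 C:6>4)
P1 drop C (A beats it: P:9>5 Q:5>3 R:8>2)
P1→{A,B} P2→{P,Q,R}

IESDS → P1:{A,B} P2:{P,Q,R}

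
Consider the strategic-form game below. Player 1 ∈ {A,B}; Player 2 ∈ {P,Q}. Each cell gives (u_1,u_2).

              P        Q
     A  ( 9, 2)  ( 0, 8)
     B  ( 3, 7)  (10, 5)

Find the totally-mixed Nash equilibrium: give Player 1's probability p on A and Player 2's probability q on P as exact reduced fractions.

P1 indiff ⇒ q·9+(1-q)·0 = q·3+(1-q)·10 ⇒ q(6) = (1-q)(10) ⇒ q = 5/8
P2 indiff ⇒ p·2+(1-p)·7 = p·8+(1-p)·5 ⇒ p(-6) = (1-p)(-2) ⇒ p = 1/4

P1 mixes 1/4 on A; P2 mixes 5/8 on P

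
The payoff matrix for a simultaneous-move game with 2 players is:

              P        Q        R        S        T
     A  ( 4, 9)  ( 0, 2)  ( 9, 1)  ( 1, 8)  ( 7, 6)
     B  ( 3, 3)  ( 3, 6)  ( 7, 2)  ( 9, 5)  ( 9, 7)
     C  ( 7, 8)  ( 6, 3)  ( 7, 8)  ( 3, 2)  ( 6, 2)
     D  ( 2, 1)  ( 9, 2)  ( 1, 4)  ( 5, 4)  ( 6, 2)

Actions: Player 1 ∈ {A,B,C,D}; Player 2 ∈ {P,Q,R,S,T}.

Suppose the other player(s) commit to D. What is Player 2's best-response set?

BR_2 = {R,S}

u_2(P vs D) = 1
u_2(Q vs D) = 2
u_2(R vs D) = 4
u_2(S vs D) = 4
u_2(T vs D) = 2
max payoff 4 at {R,S}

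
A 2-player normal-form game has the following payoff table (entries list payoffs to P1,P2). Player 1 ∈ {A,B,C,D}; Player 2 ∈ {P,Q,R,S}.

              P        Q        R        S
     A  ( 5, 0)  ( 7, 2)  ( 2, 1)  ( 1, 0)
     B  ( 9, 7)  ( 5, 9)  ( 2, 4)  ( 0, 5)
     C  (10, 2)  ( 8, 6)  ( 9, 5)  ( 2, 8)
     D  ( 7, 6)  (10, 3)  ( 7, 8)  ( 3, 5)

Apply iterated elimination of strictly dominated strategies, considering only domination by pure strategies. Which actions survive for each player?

P1 drop A (C beats it: P:10>5 Q:8>7 R:9>2 S:2>1)
P1 drop B (C beats it: P:10>9 Q:8>5 R:9>2 S:2>0)
P2 drop P (R beats it: C:5>2 D:8>6)
P2 drop Q (S beats it: C:8>6 D:5>3)
P1→{C,D} P2→{R,S}

IESDS → P1:{C,D} P2:{R,S}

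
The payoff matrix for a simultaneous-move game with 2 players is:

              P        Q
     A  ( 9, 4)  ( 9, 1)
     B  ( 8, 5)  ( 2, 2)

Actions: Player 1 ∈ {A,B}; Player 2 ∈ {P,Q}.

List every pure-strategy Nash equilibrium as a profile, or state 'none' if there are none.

(A,P): NE
(A,Q): not NE [P2→P gives 4>1]
(B,P): not NE [P1→A gives 9>8]
(B,Q): not NE [P1→A gives 9>2; P2→P gives 5>2]

NE set: (A,P)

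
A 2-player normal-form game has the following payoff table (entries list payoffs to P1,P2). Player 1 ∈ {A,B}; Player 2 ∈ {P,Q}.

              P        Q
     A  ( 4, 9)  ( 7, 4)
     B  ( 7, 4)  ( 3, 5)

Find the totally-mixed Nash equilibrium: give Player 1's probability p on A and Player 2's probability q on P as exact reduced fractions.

(p,q) = (1/6, 4/7)

P1 indiff ⇒ q·4+(1-q)·7 = q·7+(1-q)·3 ⇒ q(-3) = (1-q)(-4) ⇒ q = 4/7
P2 indiff ⇒ p·9+(1-p)·4 = p·4+(1-p)·5 ⇒ p(5) = (1-p)(1) ⇒ p = 1/6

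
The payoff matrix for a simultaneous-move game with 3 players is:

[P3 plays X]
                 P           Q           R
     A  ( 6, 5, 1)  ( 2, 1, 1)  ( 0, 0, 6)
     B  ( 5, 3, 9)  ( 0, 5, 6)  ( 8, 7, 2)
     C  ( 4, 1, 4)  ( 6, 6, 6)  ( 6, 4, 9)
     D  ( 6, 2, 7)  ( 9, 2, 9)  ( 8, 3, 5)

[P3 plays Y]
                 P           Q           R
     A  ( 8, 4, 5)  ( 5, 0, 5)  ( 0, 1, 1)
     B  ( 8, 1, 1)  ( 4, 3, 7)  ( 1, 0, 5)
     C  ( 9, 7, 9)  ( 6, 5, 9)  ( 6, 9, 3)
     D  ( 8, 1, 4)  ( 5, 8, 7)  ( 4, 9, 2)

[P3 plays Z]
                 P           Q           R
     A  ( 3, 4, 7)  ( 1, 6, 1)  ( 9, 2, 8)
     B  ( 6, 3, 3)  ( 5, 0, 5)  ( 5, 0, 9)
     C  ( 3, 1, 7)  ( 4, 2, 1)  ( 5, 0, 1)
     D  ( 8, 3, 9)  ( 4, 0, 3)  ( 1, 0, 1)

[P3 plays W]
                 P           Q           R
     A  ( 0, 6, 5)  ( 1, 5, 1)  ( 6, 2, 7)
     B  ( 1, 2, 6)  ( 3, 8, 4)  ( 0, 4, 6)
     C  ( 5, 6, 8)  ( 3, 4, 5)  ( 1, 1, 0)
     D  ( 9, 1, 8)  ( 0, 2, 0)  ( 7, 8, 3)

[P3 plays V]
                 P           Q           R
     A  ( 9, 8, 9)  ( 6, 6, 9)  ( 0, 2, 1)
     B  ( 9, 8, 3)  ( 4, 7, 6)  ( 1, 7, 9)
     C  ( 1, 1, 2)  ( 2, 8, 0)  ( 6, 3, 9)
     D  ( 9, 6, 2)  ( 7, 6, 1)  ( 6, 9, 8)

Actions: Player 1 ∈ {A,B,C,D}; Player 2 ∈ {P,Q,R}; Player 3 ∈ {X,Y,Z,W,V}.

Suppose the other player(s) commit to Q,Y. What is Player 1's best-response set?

u_1(A vs Q,Y) = 5
u_1(B vs Q,Y) = 4
u_1(C vs Q,Y) = 6
u_1(D vs Q,Y) = 5
max payoff 6 at {C}

BR_1 = {C}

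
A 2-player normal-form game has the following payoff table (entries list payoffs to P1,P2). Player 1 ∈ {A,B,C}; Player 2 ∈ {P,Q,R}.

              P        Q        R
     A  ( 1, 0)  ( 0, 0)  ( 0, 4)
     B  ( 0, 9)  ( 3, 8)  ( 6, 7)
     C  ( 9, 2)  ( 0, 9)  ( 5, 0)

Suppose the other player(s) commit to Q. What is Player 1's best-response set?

P1 best: {B}

u_1(A vs Q) = 0
u_1(B vs Q) = 3
u_1(C vs Q) = 0
max payoff 3 at {B}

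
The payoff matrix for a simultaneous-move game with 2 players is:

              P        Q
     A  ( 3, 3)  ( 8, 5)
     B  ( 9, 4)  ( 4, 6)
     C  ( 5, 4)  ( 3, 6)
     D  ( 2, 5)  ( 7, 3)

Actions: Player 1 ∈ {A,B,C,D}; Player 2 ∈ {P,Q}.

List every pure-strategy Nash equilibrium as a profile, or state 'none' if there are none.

Nash profiles: (A,Q)

(A,P): not NE [P1→B gives 9>3; P2→Q gives 5>3]
(A,Q): NE
(B,P): not NE [P2→Q gives 6>4]
(B,Q): not NE [P1→A gives 8>4]
(C,P): not NE [P1→B gives 9>5; P2→Q gives 6>4]
(C,Q): not NE [P1→A gives 8>3]
(D,P): not NE [P1→B gives 9>2]
(D,Q): not NE [P1→A gives 8>7; P2→P gives 5>3]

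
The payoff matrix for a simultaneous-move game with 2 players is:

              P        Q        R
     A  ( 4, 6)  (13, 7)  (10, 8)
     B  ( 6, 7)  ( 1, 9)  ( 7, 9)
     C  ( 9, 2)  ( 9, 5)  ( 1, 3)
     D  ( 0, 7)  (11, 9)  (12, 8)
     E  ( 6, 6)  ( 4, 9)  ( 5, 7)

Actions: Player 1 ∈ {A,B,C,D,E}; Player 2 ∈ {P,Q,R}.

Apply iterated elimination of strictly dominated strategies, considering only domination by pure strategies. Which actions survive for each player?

Remaining: P1:{A,D} P2:{Q,R}

P2 drop P (Q beats it: A:7>6 B:9>7 C:5>2 D:9>7 E:9>6)
P1 drop B (A beats it: Q:13>1 R:10>7)
P1 drop C (A beats it: Q:13>9 R:10>1)
P1 drop E (A beats it: Q:13>4 R:10>5)
P1→{A,D} P2→{Q,R}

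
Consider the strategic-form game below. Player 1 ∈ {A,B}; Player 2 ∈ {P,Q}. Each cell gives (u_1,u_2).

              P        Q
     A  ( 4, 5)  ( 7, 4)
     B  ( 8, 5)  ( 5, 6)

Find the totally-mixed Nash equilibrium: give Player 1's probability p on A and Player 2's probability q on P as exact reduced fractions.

P1 indiff ⇒ q·4+(1-q)·7 = q·8+(1-q)·5 ⇒ q(-4) = (1-q)(-2) ⇒ q = 1/3
P2 indiff ⇒ p·5+(1-p)·5 = p·4+(1-p)·6 ⇒ p(1) = (1-p)(1) ⇒ p = 1/2

(p,q) = (1/2, 1/3)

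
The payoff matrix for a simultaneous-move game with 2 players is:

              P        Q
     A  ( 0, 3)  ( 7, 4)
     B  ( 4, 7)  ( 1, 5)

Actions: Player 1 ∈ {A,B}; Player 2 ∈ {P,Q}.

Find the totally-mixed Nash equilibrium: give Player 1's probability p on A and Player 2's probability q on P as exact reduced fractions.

p=2/3, q=3/5

P1 indiff ⇒ q·0+(1-q)·7 = q·4+(1-q)·1 ⇒ q(-4) = (1-q)(-6) ⇒ q = 3/5
P2 indiff ⇒ p·3+(1-p)·7 = p·4+(1-p)·5 ⇒ p(-1) = (1-p)(-2) ⇒ p = 2/3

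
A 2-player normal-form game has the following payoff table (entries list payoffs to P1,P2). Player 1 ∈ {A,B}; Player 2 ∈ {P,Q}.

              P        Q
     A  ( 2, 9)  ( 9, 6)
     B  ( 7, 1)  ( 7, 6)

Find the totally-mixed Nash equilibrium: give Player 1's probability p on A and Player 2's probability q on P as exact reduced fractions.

p=5/8, q=2/7

P1 indiff ⇒ q·2+(1-q)·9 = q·7+(1-q)·7 ⇒ q(-5) = (1-q)(-2) ⇒ q = 2/7
P2 indiff ⇒ p·9+(1-p)·1 = p·6+(1-p)·6 ⇒ p(3) = (1-p)(5) ⇒ p = 5/8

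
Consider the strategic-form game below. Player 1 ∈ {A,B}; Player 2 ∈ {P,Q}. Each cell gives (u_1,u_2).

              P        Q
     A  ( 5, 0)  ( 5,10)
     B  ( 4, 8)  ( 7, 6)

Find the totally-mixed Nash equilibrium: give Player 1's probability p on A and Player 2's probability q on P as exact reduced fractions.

P1 indiff ⇒ q·5+(1-q)·5 = q·4+(1-q)·7 ⇒ q(1) = (1-q)(2) ⇒ q = 2/3
P2 indiff ⇒ p·0+(1-p)·8 = p·10+(1-p)·6 ⇒ p(-10) = (1-p)(-2) ⇒ p = 1/6

(p,q) = (1/6, 2/3)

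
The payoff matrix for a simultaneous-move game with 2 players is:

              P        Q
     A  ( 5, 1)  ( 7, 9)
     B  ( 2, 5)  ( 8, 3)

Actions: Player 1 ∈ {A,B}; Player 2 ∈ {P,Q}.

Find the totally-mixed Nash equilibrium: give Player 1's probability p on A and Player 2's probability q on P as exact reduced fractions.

P1 mixes 1/5 on A; P2 mixes 1/4 on P

P1 indiff ⇒ q·5+(1-q)·7 = q·2+(1-q)·8 ⇒ q(3) = (1-q)(1) ⇒ q = 1/4
P2 indiff ⇒ p·1+(1-p)·5 = p·9+(1-p)·3 ⇒ p(-8) = (1-p)(-2) ⇒ p = 1/5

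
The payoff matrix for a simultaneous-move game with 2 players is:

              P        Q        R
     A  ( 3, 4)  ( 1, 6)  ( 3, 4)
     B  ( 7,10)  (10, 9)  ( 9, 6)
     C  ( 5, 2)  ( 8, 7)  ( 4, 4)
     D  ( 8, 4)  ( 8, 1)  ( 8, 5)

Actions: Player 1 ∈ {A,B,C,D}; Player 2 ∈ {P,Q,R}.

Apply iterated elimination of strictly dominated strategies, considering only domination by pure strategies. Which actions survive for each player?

P1 drop A (B beats it: P:7>3 Q:10>1 R:9>3)
P1 drop C (B beats it: P:7>5 Q:10>8 R:9>4)
P2 drop Q (P beats it: B:10>9 D:4>1)
P1→{B,D} P2→{P,R}

Survivors P1:{B,D} P2:{P,R}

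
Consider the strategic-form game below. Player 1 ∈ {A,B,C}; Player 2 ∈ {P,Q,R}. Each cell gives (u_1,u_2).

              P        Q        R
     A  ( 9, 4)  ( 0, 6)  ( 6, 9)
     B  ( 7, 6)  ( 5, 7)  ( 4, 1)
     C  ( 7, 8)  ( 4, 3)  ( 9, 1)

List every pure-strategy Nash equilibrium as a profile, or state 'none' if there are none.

(A,P): not NE [P2→R gives 9>4]
(A,Q): not NE [P1→B gives 5>0; P2→R gives 9>6]
(A,R): not NE [P1→C gives 9>6]
(B,P): not NE [P1→A gives 9>7; P2→Q gives 7>6]
(B,Q): NE
(B,R): not NE [P1→C gives 9>4; P2→Q gives 7>1]
(C,P): not NE [P1→A gives 9>7]
(C,Q): not NE [P1→B gives 5>4; P2→P gives 8>3]
(C,R): not NE [P2→P gives 8>1]

NE set: (B,Q)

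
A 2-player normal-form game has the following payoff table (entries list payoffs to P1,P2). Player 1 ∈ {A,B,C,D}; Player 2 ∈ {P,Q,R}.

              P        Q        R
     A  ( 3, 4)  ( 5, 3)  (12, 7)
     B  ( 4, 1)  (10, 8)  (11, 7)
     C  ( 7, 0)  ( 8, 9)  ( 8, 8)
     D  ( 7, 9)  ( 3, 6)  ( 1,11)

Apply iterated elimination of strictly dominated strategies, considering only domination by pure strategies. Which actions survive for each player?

Remaining: P1:{A,B} P2:{Q,R}

P2 drop P (R beats it: A:7>4 B:7>1 C:8>0 D:11>9)
P1 drop C (B beats it: Q:10>8 R:11>8)
P1 drop D (A beats it: Q:5>3 R:12>1)
P1→{A,B} P2→{Q,R}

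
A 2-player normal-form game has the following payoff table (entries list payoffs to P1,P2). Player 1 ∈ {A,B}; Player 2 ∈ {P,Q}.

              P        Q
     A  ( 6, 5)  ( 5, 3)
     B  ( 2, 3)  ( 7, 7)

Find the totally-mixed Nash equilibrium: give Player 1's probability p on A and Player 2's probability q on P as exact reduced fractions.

P1 indiff ⇒ q·6+(1-q)·5 = q·2+(1-q)·7 ⇒ q(4) = (1-q)(2) ⇒ q = 1/3
P2 indiff ⇒ p·5+(1-p)·3 = p·3+(1-p)·7 ⇒ p(2) = (1-p)(4) ⇒ p = 2/3

P1 mixes 2/3 on A; P2 mixes 1/3 on P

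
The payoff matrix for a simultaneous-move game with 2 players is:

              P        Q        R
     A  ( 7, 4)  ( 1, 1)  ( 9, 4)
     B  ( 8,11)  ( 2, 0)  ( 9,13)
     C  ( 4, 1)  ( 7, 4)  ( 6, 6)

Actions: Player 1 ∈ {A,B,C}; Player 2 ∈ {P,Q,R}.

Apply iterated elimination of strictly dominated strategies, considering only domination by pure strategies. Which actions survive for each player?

Remaining: P1:{A,B} P2:{P,R}

P2 drop Q (R beats it: A:4>1 B:13>0 C:6>4)
P1 drop C (A beats it: P:7>4 R:9>6)
P1→{A,B} P2→{P,R}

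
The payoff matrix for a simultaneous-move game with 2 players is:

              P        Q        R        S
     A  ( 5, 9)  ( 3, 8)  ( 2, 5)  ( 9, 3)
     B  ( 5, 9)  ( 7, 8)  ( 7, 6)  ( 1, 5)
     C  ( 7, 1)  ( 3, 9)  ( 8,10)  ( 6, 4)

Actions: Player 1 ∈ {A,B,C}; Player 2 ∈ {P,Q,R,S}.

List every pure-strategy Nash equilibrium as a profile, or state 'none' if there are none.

PSNE = {(C,R)}

(A,P): not NE [P1→C gives 7>5]
(A,Q): not NE [P1→B gives 7>3; P2→P gives 9>8]
(A,R): not NE [P1→C gives 8>2; P2→P gives 9>5]
(A,S): not NE [P2→P gives 9>3]
(B,P): not NE [P1→C gives 7>5]
(B,Q): not NE [P2→P gives 9>8]
(B,R): not NE [P1→C gives 8>7; P2→P gives 9>6]
(B,S): not NE [P1→A gives 9>1; P2→P gives 9>5]
(C,P): not NE [P2→R gives 10>1]
(C,Q): not NE [P1→B gives 7>3; P2→R gives 10>9]
(C,R): NE
(C,S): not NE [P1→A gives 9>6; P2→R gives 10>4]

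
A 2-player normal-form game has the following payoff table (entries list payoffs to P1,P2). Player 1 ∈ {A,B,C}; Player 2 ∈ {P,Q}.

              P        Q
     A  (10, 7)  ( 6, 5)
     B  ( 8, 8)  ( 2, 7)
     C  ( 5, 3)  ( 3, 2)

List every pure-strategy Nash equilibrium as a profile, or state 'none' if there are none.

(A,P): NE
(A,Q): not NE [P2→P gives 7>5]
(B,P): not NE [P1→A gives 10>8]
(B,Q): not NE [P1→A gives 6>2; P2→P gives 8>7]
(C,P): not NE [P1→A gives 10>5]
(C,Q): not NE [P1→A gives 6>3; P2→P gives 3>2]

PSNE = {(A,P)}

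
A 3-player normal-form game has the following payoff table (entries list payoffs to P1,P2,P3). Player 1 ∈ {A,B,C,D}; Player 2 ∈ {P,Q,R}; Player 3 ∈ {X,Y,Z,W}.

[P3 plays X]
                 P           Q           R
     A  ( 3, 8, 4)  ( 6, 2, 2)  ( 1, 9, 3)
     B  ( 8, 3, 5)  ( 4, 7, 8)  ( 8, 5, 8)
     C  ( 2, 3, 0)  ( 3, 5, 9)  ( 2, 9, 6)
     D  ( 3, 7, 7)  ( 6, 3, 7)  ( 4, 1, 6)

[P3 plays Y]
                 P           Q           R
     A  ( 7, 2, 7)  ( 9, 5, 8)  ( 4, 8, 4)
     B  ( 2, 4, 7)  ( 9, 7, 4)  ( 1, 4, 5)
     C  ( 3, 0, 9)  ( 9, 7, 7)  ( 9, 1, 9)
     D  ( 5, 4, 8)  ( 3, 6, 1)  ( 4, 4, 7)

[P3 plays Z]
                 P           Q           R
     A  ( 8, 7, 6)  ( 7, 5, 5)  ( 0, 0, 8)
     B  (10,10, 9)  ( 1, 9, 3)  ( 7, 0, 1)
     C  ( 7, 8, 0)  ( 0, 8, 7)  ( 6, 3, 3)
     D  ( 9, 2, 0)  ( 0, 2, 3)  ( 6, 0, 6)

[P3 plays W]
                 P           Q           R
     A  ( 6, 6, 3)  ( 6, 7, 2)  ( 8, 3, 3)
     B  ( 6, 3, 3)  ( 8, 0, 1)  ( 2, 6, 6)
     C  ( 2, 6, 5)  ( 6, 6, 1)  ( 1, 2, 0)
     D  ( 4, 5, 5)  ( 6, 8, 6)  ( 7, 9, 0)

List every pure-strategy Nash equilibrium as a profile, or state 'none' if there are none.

(A,P,X): not NE [P1→B gives 8>3; P2→R gives 9>8; P3→Y gives 7>4]
(A,P,Y): not NE [P2→R gives 8>2]
(A,P,Z): not NE [P1→B gives 10>8; P3→Y gives 7>6]
(A,P,W): not NE [P2→Q gives 7>6; P3→Y gives 7>3]
(A,Q,X): not NE [P2→R gives 9>2; P3→Y gives 8>2]
(A,Q,Y): not NE [P2→R gives 8>5]
(A,Q,Z): not NE [P2→P gives 7>5; P3→Y gives 8>5]
(A,Q,W): not NE [P1→B gives 8>6; P3→Y gives 8>2]
(A,R,X): not NE [P1→B gives 8>1; P3→Z gives 8>3]
(A,R,Y): not NE [P1→C gives 9>4; P3→Z gives 8>4]
(A,R,Z): not NE [P1→B gives 7>0; P2→P gives 7>0]
(A,R,W): not NE [P2→Q gives 7>3; P3→Z gives 8>3]
(B,P,X): not NE [P2→Q gives 7>3; P3→Z gives 9>5]
(B,P,Y): not NE [P1→A gives 7>2; P2→Q gives 7>4; P3→Z gives 9>7]
(B,P,Z): NE
(B,P,W): not NE [P2→R gives 6>3; P3→Z gives 9>3]
(B,Q,X): not NE [P1→D gives 6>4]
(B,Q,Y): not NE [P3→X gives 8>4]
(B,Q,Z): not NE [P1→A gives 7>1; P2→P gives 10>9; P3→X gives 8>3]
(B,Q,W): not NE [P2→R gives 6>0; P3→X gives 8>1]
(B,R,X): not NE [P2→Q gives 7>5]
(B,R,Y): not NE [P1→C gives 9>1; P2→Q gives 7>4; P3→X gives 8>5]
(B,R,Z): not NE [P2→P gives 10>0; P3→X gives 8>1]
(B,R,W): not NE [P1→A gives 8>2; P3→X gives 8>6]
(C,P,X): not NE [P1→B gives 8>2; P2→R gives 9>3; P3→Y gives 9>0]
(C,P,Y): not NE [P1→A gives 7>3; P2→Q gives 7>0]
(C,P,Z): not NE [P1→B gives 10>7; P3→Y gives 9>0]
(C,P,W): not NE [P1→B gives 6>2; P3→Y gives 9>5]
(C,Q,X): not NE [P1→D gives 6>3; P2→R gives 9>5]
(C,Q,Y): not NE [P3→X gives 9>7]
(C,Q,Z): not NE [P1→A gives 7>0; P3→X gives 9>7]
(C,Q,W): not NE [P1→B gives 8>6; P3→X gives 9>1]
(C,R,X): not NE [P1→B gives 8>2; P3→Y gives 9>6]
(C,R,Y): not NE [P2→Q gives 7>1]
(C,R,Z): not NE [P1→B gives 7>6; P2→Q gives 8>3; P3→Y gives 9>3]
(C,R,W): not NE [P1→A gives 8>1; P2→Q gives 6>2; P3→Y gives 9>0]
(D,P,X): not NE [P1→B gives 8>3; P3→Y gives 8>7]
(D,P,Y): not NE [P1→A gives 7>5; P2→Q gives 6>4]
(D,P,Z): not NE [P1→B gives 10>9; P3→Y gives 8>0]
(D,P,W): not NE [P1→B gives 6>4; P2→R gives 9>5; P3→Y gives 8>5]
(D,Q,X): not NE [P2→P gives 7>3]
(D,Q,Y): not NE [P1→C gives 9>3; P3→X gives 7>1]
(D,Q,Z): not NE [P1→A gives 7>0; P3→X gives 7>3]
(D,Q,W): not NE [P1→B gives 8>6; P2→R gives 9>8; P3→X gives 7>6]
(D,R,X): not NE [P1→B gives 8>4; P2→P gives 7>1; P3→Y gives 7>6]
(D,R,Y): not NE [P1→C gives 9>4; P2→Q gives 6>4]
(D,R,Z): not NE [P1→B gives 7>6; P2→Q gives 2>0; P3→Y gives 7>6]
(D,R,W): not NE [P1→A gives 8>7; P3→Y gives 7>0]

PSNE = {(B,P,Z)}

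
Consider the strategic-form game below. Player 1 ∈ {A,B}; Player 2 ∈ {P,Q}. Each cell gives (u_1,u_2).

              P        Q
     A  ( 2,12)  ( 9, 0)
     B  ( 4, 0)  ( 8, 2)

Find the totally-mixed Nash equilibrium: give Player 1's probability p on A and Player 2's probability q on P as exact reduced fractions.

(p,q) = (1/7, 1/3)

P1 indiff ⇒ q·2+(1-q)·9 = q·4+(1-q)·8 ⇒ q(-2) = (1-q)(-1) ⇒ q = 1/3
P2 indiff ⇒ p·12+(1-p)·0 = p·0+(1-p)·2 ⇒ p(12) = (1-p)(2) ⇒ p = 1/7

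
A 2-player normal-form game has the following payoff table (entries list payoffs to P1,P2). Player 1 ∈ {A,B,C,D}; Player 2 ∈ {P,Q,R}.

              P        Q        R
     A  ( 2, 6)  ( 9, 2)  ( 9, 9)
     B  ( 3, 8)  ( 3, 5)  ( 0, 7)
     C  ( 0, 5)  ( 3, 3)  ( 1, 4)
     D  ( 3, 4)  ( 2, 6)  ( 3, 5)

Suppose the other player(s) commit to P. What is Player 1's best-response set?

BR_1 = {B,D}

u_1(A vs P) = 2
u_1(B vs P) = 3
u_1(C vs P) = 0
u_1(D vs P) = 3
max payoff 3 at {B,D}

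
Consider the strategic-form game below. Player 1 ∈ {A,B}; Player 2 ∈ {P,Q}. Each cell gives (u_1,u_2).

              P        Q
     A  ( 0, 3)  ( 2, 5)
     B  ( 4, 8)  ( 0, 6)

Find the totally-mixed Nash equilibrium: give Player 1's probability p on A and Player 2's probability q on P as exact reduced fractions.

P1 indiff ⇒ q·0+(1-q)·2 = q·4+(1-q)·0 ⇒ q(-4) = (1-q)(-2) ⇒ q = 1/3
P2 indiff ⇒ p·3+(1-p)·8 = p·5+(1-p)·6 ⇒ p(-2) = (1-p)(-2) ⇒ p = 1/2

(p,q) = (1/2, 1/3)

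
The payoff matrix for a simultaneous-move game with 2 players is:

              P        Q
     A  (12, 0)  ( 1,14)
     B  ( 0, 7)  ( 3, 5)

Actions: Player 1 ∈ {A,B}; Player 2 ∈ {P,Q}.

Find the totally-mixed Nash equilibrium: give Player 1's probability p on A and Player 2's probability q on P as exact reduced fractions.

P1 indiff ⇒ q·12+(1-q)·1 = q·0+(1-q)·3 ⇒ q(12) = (1-q)(2) ⇒ q = 1/7
P2 indiff ⇒ p·0+(1-p)·7 = p·14+(1-p)·5 ⇒ p(-14) = (1-p)(-2) ⇒ p = 1/8

(p,q) = (1/8, 1/7)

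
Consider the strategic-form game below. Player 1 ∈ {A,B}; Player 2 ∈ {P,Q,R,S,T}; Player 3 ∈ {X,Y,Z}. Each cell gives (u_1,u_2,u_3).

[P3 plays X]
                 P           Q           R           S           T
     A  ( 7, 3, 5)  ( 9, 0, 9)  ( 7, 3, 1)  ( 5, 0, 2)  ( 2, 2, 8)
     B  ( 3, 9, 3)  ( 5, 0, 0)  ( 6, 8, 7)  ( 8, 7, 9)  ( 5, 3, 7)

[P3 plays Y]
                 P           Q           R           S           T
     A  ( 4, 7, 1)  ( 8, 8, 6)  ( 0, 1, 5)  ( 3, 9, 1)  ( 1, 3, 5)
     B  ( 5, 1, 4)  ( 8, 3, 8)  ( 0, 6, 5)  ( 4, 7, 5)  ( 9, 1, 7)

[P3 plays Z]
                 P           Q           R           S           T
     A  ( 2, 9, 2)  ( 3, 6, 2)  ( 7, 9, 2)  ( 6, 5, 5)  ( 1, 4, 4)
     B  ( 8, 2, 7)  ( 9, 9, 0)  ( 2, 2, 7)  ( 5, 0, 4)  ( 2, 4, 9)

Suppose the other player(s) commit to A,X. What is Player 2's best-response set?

BR_2 = {P,R}

u_2(P vs A,X) = 3
u_2(Q vs A,X) = 0
u_2(R vs A,X) = 3
u_2(S vs A,X) = 0
u_2(T vs A,X) = 2
max payoff 3 at {P,R}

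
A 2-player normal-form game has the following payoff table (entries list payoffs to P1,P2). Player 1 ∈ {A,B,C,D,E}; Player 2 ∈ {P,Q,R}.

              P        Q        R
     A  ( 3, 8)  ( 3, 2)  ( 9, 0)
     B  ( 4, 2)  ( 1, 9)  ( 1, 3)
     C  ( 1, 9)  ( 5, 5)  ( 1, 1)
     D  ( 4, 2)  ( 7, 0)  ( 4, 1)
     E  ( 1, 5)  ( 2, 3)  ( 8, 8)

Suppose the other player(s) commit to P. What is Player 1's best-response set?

u_1(A vs P) = 3
u_1(B vs P) = 4
u_1(C vs P) = 1
u_1(D vs P) = 4
u_1(E vs P) = 1
max payoff 4 at {B,D}

argmax u_1 = {B,D}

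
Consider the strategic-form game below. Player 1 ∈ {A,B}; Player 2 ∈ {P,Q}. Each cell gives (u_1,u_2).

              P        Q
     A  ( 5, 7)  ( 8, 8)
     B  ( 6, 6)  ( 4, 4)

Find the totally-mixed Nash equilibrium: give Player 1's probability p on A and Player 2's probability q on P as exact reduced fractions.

p=2/3, q=4/5

P1 indiff ⇒ q·5+(1-q)·8 = q·6+(1-q)·4 ⇒ q(-1) = (1-q)(-4) ⇒ q = 4/5
P2 indiff ⇒ p·7+(1-p)·6 = p·8+(1-p)·4 ⇒ p(-1) = (1-p)(-2) ⇒ p = 2/3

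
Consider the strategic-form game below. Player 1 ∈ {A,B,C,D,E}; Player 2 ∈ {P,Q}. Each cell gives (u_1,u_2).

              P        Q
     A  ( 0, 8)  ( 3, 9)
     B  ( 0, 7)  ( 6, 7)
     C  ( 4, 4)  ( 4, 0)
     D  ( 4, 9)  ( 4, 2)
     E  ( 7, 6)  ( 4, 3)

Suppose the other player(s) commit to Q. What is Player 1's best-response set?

u_1(A vs Q) = 3
u_1(B vs Q) = 6
u_1(C vs Q) = 4
u_1(D vs Q) = 4
u_1(E vs Q) = 4
max payoff 6 at {B}

argmax u_1 = {B}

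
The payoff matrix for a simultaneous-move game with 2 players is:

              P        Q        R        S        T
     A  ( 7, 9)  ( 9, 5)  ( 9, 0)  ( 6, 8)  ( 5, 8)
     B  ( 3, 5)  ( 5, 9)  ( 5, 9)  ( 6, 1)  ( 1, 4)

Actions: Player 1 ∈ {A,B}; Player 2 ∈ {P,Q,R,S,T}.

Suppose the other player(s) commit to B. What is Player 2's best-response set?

u_2(P vs B) = 5
u_2(Q vs B) = 9
u_2(R vs B) = 9
u_2(S vs B) = 1
u_2(T vs B) = 4
max payoff 9 at {Q,R}

P2 best: {Q,R}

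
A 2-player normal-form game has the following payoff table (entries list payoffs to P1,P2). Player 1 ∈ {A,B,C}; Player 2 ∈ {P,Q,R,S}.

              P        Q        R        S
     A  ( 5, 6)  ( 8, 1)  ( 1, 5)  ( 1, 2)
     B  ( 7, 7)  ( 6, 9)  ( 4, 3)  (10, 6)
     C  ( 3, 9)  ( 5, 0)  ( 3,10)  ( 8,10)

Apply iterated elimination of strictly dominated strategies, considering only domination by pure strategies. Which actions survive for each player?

P1 drop C (B beats it: P:7>3 Q:6>5 R:4>3 S:10>8)
P2 drop R (P beats it: A:6>5 B:7>3)
P2 drop S (P beats it: A:6>2 B:7>6)
P1→{A,B} P2→{P,Q}

Remaining: P1:{A,B} P2:{P,Q}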